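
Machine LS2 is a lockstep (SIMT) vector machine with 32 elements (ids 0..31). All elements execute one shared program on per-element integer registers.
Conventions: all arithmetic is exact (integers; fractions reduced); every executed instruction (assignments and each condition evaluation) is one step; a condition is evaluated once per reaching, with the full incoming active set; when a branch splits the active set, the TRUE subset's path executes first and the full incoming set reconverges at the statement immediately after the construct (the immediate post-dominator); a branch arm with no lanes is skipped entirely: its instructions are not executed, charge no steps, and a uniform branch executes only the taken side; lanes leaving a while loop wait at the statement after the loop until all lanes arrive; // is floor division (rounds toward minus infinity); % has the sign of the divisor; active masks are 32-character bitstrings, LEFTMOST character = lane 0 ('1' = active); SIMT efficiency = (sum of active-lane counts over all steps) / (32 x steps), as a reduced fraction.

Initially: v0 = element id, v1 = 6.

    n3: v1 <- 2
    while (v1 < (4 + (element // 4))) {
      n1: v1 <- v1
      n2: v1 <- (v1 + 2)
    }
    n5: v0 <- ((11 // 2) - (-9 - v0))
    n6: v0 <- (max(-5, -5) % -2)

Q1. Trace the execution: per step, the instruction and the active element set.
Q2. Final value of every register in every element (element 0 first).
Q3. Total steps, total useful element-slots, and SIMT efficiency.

step 0: v1 <- 2                      11111111111111111111111111111111
step 1: eval (v1 < (4 + (element // 4))) 11111111111111111111111111111111
step 2: v1 <- v1                     11111111111111111111111111111111
step 3: v1 <- (v1 + 2)               11111111111111111111111111111111
step 4: eval (v1 < (4 + (element // 4))) 11111111111111111111111111111111
step 5: v1 <- v1                     00001111111111111111111111111111
step 6: v1 <- (v1 + 2)               00001111111111111111111111111111
step 7: eval (v1 < (4 + (element // 4))) 00001111111111111111111111111111
step 8: v1 <- v1                     00000000000011111111111111111111
step 9: v1 <- (v1 + 2)               00000000000011111111111111111111
step 10: eval (v1 < (4 + (element // 4))) 00000000000011111111111111111111
step 11: v1 <- v1                     00000000000000000000111111111111
step 12: v1 <- (v1 + 2)               00000000000000000000111111111111
step 13: eval (v1 < (4 + (element // 4))) 00000000000000000000111111111111
step 14: v1 <- v1                     00000000000000000000000000001111
step 15: v1 <- (v1 + 2)               00000000000000000000000000001111
step 16: eval (v1 < (4 + (element // 4))) 00000000000000000000000000001111
step 17: v0 <- ((11 // 2) - (-9 - v0)) 11111111111111111111111111111111
step 18: v0 <- (max(-5, -5) % -2)     11111111111111111111111111111111

Answer: 19 steps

v0: -1,-1,-1,-1,-1,-1,-1,-1,-1,-1,-1,-1,-1,-1,-1,-1,-1,-1,-1,-1,-1,-1,-1,-1,-1,-1,-1,-1,-1,-1,-1,-1
v1: 4,4,4,4,6,6,6,6,6,6,6,6,8,8,8,8,8,8,8,8,10,10,10,10,10,10,10,10,12,12,12,12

steps = 19; useful = 416; efficiency = 416/608 = 13/19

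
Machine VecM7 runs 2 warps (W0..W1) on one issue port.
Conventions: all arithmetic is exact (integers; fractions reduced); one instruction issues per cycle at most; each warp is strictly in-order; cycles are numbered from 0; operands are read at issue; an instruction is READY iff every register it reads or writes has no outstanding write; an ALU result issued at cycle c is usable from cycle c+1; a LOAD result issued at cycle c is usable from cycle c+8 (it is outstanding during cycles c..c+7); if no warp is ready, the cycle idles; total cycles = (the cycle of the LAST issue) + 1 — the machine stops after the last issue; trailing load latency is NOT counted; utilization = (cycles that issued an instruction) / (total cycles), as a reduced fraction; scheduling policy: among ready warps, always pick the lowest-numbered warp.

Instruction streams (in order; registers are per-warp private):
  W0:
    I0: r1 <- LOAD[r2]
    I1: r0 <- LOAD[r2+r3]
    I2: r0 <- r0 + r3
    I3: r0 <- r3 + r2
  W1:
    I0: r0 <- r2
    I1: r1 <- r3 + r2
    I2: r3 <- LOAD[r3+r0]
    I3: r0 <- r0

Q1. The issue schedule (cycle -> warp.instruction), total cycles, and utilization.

cycle 0: W0.I0
cycle 1: W0.I1
cycle 2: W1.I0
cycle 3: W1.I1
cycle 4: W1.I2
cycle 5: W1.I3
cycle 6: idle
cycle 7: idle
cycle 8: idle
cycle 9: W0.I2
cycle 10: W0.I3

Answer: 11 cycles, utilization 8/11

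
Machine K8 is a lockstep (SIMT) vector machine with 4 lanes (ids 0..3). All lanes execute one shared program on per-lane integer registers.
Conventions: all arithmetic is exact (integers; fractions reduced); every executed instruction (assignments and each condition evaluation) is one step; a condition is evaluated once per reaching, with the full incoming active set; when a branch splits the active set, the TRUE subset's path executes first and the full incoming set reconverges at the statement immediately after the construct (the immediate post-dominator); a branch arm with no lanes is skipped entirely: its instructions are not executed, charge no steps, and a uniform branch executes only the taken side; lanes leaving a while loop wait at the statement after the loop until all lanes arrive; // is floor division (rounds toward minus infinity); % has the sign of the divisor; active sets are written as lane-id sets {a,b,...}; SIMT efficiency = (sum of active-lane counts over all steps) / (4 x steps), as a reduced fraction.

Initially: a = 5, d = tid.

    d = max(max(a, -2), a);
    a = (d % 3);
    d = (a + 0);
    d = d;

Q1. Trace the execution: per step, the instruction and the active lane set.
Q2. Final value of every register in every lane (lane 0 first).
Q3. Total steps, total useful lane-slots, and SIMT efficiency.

step 0: d <- max(max(a, -2), a)      {0,1,2,3}
step 1: a <- (d % 3)                 {0,1,2,3}
step 2: d <- (a + 0)                 {0,1,2,3}
step 3: d <- d                       {0,1,2,3}

Answer: 4 steps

a: 2,2,2,2
d: 2,2,2,2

steps = 4; useful = 16; efficiency = 16/16 = 1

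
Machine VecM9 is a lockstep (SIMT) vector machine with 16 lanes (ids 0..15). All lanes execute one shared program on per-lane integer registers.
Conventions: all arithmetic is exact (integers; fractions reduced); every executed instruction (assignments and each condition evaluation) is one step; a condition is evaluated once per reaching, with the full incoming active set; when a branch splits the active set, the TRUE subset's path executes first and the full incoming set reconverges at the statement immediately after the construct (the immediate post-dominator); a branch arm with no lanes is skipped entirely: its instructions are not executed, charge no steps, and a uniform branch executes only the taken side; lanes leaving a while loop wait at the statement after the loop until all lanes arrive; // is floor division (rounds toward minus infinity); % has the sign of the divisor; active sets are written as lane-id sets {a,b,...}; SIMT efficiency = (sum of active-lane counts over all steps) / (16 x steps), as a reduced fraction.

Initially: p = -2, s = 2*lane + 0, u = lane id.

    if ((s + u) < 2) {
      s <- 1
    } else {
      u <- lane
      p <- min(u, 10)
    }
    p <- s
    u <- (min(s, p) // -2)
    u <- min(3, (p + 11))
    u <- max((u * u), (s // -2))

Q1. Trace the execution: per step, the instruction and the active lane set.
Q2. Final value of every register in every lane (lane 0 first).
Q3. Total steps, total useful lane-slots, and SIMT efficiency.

step 0: eval ((s + u) < 2)           {0,1,2,3,4,5,6,7,8,9,10,11,12,13,14,15}
step 1: s <- 1                       {0}
step 2: u <- lane                    {1,2,3,4,5,6,7,8,9,10,11,12,13,14,15}
step 3: p <- min(u, 10)              {1,2,3,4,5,6,7,8,9,10,11,12,13,14,15}
step 4: p <- s                       {0,1,2,3,4,5,6,7,8,9,10,11,12,13,14,15}
step 5: u <- (min(s, p) // -2)       {0,1,2,3,4,5,6,7,8,9,10,11,12,13,14,15}
step 6: u <- min(3, (p + 11))        {0,1,2,3,4,5,6,7,8,9,10,11,12,13,14,15}
step 7: u <- max((u * u), (s // -2)) {0,1,2,3,4,5,6,7,8,9,10,11,12,13,14,15}

Answer: 8 steps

p: 1,2,4,6,8,10,12,14,16,18,20,22,24,26,28,30
s: 1,2,4,6,8,10,12,14,16,18,20,22,24,26,28,30
u: 9,9,9,9,9,9,9,9,9,9,9,9,9,9,9,9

steps = 8; useful = 111; efficiency = 111/128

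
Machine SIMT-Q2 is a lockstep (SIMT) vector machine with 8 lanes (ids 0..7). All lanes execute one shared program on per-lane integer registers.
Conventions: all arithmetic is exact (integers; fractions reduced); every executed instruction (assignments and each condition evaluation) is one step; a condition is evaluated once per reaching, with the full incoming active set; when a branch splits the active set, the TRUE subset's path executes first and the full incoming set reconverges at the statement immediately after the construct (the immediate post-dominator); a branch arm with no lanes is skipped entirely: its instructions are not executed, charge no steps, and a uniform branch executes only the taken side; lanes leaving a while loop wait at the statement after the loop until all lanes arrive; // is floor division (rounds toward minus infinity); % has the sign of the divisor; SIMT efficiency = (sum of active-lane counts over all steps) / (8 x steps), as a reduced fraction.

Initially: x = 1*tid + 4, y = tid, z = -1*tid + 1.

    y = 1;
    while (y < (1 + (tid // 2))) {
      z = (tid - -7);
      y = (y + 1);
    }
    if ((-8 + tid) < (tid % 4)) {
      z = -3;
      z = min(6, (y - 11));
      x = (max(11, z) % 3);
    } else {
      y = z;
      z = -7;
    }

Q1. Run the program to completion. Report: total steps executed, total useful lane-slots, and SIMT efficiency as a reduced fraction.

Answer: 15 steps, 84 useful, 7/10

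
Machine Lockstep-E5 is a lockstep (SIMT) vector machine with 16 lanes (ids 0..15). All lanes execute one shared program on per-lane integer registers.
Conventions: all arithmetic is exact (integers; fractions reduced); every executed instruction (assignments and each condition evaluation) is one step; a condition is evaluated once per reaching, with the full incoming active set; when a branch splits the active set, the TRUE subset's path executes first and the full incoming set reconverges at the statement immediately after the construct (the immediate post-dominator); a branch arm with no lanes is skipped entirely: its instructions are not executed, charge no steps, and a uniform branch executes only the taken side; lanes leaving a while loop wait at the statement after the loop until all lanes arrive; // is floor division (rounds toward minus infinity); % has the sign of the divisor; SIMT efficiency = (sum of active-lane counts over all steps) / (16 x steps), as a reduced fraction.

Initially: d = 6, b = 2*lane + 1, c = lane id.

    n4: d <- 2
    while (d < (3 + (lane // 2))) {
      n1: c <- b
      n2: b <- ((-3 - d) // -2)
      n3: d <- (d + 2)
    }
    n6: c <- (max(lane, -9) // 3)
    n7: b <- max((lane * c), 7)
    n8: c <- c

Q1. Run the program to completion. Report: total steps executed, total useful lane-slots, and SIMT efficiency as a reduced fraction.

Answer: 21 steps, 240 useful, 5/7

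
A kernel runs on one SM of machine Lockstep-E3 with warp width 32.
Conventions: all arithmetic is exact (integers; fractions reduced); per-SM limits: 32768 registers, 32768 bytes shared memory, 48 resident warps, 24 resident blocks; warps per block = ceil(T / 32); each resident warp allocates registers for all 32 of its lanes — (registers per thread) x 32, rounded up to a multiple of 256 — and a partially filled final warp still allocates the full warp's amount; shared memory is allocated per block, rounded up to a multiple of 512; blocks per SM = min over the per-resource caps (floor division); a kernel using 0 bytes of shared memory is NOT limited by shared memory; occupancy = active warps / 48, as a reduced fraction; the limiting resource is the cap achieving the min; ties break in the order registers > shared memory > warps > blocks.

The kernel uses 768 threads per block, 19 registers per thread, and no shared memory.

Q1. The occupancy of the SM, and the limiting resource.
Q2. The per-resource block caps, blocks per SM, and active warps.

Answer: occupancy 1/2, limited by registers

registers: 1 block
shared memory: no limit (kernel uses none)
warps: 2 blocks
blocks: 24 blocks

Answer: 1 block, 24 active warps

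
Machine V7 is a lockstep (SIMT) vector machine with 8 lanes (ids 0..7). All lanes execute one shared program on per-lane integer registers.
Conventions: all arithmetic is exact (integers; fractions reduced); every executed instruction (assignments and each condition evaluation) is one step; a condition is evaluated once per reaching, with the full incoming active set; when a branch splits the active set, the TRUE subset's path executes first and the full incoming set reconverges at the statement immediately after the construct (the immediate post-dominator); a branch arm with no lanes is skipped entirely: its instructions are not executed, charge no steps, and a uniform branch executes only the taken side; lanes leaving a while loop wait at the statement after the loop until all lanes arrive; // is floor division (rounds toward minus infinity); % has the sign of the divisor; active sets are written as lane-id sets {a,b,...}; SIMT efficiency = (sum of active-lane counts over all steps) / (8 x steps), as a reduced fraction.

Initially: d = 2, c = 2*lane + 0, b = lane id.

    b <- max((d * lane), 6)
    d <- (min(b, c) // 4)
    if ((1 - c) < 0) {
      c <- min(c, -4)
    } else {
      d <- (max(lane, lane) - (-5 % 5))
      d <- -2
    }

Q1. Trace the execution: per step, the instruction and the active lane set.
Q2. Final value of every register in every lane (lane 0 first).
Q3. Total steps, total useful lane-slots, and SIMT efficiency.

step 0: b <- max((d * lane), 6)      {0,1,2,3,4,5,6,7}
step 1: d <- (min(b, c) // 4)        {0,1,2,3,4,5,6,7}
step 2: eval ((1 - c) < 0)           {0,1,2,3,4,5,6,7}
step 3: c <- min(c, -4)              {1,2,3,4,5,6,7}
step 4: d <- (max(lane, lane) - (-5 % 5)) {0}
step 5: d <- -2                      {0}

Answer: 6 steps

d: -2,0,1,1,2,2,3,3
c: 0,-4,-4,-4,-4,-4,-4,-4
b: 6,6,6,6,8,10,12,14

steps = 6; useful = 33; efficiency = 33/48 = 11/16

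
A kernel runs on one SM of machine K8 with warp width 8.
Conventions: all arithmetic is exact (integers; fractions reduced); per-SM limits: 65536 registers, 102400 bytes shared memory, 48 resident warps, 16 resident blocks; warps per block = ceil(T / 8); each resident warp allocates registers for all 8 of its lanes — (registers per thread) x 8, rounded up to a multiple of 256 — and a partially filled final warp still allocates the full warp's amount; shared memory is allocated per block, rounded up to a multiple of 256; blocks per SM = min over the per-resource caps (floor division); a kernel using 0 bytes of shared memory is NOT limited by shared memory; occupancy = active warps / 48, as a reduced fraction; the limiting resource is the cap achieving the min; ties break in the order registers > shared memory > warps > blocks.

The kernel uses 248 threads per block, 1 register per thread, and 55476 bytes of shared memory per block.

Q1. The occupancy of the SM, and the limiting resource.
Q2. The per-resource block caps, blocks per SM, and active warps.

Answer: occupancy 31/48, limited by shared memory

registers: 8 blocks
shared memory: 1 block
warps: 1 block
blocks: 16 blocks

Answer: 1 block, 31 active warps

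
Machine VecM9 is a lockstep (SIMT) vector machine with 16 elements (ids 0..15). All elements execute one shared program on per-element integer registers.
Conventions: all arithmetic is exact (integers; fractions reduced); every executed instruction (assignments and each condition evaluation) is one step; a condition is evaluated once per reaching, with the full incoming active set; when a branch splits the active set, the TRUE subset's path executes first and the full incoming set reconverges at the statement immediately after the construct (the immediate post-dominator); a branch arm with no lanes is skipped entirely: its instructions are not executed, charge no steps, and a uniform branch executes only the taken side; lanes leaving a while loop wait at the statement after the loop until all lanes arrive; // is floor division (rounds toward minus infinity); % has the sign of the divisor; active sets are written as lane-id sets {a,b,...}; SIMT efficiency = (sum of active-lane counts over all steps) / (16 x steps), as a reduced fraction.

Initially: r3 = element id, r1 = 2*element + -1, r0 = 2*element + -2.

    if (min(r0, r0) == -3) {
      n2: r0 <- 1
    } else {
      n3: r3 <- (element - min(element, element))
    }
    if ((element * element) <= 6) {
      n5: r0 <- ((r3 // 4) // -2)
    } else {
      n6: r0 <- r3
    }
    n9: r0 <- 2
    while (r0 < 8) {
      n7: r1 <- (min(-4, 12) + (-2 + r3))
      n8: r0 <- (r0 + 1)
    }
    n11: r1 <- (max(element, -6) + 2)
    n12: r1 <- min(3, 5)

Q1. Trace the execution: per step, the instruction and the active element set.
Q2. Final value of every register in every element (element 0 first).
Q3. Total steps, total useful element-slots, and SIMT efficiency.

step 0: eval (min(r0, r0) == -3)     {0,1,2,3,4,5,6,7,8,9,10,11,12,13,14,15}
step 1: r3 <- (element - min(element, element)) {0,1,2,3,4,5,6,7,8,9,10,11,12,13,14,15}
step 2: eval ((element * element) <= 6) {0,1,2,3,4,5,6,7,8,9,10,11,12,13,14,15}
step 3: r0 <- ((r3 // 4) // -2)      {0,1,2}
step 4: r0 <- r3                     {3,4,5,6,7,8,9,10,11,12,13,14,15}
step 5: r0 <- 2                      {0,1,2,3,4,5,6,7,8,9,10,11,12,13,14,15}
step 6: eval (r0 < 8)                {0,1,2,3,4,5,6,7,8,9,10,11,12,13,14,15}
step 7: r1 <- (min(-4, 12) + (-2 + r3)) {0,1,2,3,4,5,6,7,8,9,10,11,12,13,14,15}
step 8: r0 <- (r0 + 1)               {0,1,2,3,4,5,6,7,8,9,10,11,12,13,14,15}
step 9: eval (r0 < 8)                {0,1,2,3,4,5,6,7,8,9,10,11,12,13,14,15}
step 10: r1 <- (min(-4, 12) + (-2 + r3)) {0,1,2,3,4,5,6,7,8,9,10,11,12,13,14,15}
step 11: r0 <- (r0 + 1)               {0,1,2,3,4,5,6,7,8,9,10,11,12,13,14,15}
step 12: eval (r0 < 8)                {0,1,2,3,4,5,6,7,8,9,10,11,12,13,14,15}
step 13: r1 <- (min(-4, 12) + (-2 + r3)) {0,1,2,3,4,5,6,7,8,9,10,11,12,13,14,15}
step 14: r0 <- (r0 + 1)               {0,1,2,3,4,5,6,7,8,9,10,11,12,13,14,15}
step 15: eval (r0 < 8)                {0,1,2,3,4,5,6,7,8,9,10,11,12,13,14,15}
step 16: r1 <- (min(-4, 12) + (-2 + r3)) {0,1,2,3,4,5,6,7,8,9,10,11,12,13,14,15}
step 17: r0 <- (r0 + 1)               {0,1,2,3,4,5,6,7,8,9,10,11,12,13,14,15}
step 18: eval (r0 < 8)                {0,1,2,3,4,5,6,7,8,9,10,11,12,13,14,15}
step 19: r1 <- (min(-4, 12) + (-2 + r3)) {0,1,2,3,4,5,6,7,8,9,10,11,12,13,14,15}
step 20: r0 <- (r0 + 1)               {0,1,2,3,4,5,6,7,8,9,10,11,12,13,14,15}
step 21: eval (r0 < 8)                {0,1,2,3,4,5,6,7,8,9,10,11,12,13,14,15}
step 22: r1 <- (min(-4, 12) + (-2 + r3)) {0,1,2,3,4,5,6,7,8,9,10,11,12,13,14,15}
step 23: r0 <- (r0 + 1)               {0,1,2,3,4,5,6,7,8,9,10,11,12,13,14,15}
step 24: eval (r0 < 8)                {0,1,2,3,4,5,6,7,8,9,10,11,12,13,14,15}
step 25: r1 <- (max(element, -6) + 2) {0,1,2,3,4,5,6,7,8,9,10,11,12,13,14,15}
step 26: r1 <- min(3, 5)              {0,1,2,3,4,5,6,7,8,9,10,11,12,13,14,15}

Answer: 27 steps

r3: 0,0,0,0,0,0,0,0,0,0,0,0,0,0,0,0
r1: 3,3,3,3,3,3,3,3,3,3,3,3,3,3,3,3
r0: 8,8,8,8,8,8,8,8,8,8,8,8,8,8,8,8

steps = 27; useful = 416; efficiency = 416/432 = 26/27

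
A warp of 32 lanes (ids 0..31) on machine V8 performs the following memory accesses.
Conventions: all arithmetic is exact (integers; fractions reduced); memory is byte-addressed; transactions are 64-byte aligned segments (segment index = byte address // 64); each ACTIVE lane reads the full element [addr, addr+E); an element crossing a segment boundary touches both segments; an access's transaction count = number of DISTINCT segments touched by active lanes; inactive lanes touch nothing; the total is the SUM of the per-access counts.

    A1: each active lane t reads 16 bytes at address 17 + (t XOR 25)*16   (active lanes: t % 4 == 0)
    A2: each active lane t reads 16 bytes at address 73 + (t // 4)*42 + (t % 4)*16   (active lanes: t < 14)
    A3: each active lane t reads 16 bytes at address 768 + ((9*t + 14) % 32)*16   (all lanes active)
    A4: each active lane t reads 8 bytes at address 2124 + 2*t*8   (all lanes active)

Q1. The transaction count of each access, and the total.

A1: 8 transactions
A2: 3 transactions
A3: 8 transactions
A4: 9 transactions

Answer: 8,3,8,9; total 28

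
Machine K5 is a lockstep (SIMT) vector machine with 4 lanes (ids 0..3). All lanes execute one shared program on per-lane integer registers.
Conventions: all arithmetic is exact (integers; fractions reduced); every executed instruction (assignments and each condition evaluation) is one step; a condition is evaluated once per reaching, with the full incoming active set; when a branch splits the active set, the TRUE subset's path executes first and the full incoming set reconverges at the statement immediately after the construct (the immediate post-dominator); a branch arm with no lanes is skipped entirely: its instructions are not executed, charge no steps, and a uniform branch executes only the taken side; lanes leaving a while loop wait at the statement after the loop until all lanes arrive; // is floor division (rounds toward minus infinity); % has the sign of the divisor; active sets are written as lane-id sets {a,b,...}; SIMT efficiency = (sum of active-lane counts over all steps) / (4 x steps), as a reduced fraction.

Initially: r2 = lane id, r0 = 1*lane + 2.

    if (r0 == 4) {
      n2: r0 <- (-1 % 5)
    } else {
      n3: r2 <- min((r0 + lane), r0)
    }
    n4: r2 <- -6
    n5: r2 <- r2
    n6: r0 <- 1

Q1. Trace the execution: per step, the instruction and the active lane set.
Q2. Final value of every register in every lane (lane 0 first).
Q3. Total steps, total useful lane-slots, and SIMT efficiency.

step 0: eval (r0 == 4)               {0,1,2,3}
step 1: r0 <- (-1 % 5)               {2}
step 2: r2 <- min((r0 + lane), r0)   {0,1,3}
step 3: r2 <- -6                     {0,1,2,3}
step 4: r2 <- r2                     {0,1,2,3}
step 5: r0 <- 1                      {0,1,2,3}

Answer: 6 steps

r2: -6,-6,-6,-6
r0: 1,1,1,1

steps = 6; useful = 20; efficiency = 20/24 = 5/6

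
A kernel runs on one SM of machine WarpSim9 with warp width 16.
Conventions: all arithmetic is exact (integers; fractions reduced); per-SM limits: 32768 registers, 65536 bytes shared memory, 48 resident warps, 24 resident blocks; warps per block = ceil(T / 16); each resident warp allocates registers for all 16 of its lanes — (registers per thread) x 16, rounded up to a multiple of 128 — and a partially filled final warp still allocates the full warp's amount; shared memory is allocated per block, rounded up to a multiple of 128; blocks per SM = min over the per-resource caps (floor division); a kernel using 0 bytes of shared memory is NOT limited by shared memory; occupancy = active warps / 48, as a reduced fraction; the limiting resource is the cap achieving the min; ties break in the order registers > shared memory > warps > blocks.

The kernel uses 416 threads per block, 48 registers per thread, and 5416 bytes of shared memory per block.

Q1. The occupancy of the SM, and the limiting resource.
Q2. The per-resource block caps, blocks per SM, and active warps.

Answer: occupancy 13/24, limited by registers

registers: 1 block
shared memory: 11 blocks
warps: 1 block
blocks: 24 blocks

Answer: 1 block, 26 active warps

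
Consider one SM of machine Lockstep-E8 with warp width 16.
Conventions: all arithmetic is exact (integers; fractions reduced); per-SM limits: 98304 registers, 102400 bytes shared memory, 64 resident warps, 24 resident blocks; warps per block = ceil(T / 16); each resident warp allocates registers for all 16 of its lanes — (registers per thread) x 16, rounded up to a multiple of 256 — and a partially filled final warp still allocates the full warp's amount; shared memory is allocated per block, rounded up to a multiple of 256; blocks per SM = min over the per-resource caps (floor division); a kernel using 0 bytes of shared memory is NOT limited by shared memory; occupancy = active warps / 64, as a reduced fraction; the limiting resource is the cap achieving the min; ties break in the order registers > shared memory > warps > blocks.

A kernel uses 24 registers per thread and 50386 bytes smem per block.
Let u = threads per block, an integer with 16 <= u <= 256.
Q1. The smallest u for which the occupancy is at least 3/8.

Answer: u = 177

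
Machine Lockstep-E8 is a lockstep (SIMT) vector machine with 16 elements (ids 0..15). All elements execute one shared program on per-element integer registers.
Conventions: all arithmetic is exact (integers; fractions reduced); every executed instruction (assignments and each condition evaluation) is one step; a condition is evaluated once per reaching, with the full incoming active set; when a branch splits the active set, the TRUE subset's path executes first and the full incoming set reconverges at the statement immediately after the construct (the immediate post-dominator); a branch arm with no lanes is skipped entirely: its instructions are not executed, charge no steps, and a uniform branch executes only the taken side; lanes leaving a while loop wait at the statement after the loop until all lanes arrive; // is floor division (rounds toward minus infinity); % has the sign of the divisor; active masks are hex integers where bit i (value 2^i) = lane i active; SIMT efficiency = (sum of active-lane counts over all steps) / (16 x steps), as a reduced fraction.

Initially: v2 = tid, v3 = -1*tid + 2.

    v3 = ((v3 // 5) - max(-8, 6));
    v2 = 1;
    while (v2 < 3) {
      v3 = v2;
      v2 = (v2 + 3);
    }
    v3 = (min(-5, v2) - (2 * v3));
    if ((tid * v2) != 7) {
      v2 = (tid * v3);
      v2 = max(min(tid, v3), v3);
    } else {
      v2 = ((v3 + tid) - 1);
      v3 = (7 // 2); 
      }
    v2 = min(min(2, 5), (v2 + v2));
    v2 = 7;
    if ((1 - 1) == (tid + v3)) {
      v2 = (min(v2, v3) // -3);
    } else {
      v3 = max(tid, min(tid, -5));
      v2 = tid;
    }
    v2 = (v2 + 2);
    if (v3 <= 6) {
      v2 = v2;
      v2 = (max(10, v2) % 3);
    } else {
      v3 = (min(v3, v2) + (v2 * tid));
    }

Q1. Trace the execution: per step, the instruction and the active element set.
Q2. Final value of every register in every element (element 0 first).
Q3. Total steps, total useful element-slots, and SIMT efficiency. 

step 0: v3 <- ((v3 // 5) - max(-8, 6)) 0xffff
step 1: v2 <- 1                      0xffff
step 2: eval (v2 < 3)                0xffff
step 3: v3 <- v2                     0xffff
step 4: v2 <- (v2 + 3)               0xffff
step 5: eval (v2 < 3)                0xffff
step 6: v3 <- (min(-5, v2) - (2 * v3)) 0xffff
step 7: eval ((tid * v2) != 7)       0xffff
step 8: v2 <- (tid * v3)             0xffff
step 9: v2 <- max(min(tid, v3), v3)  0xffff
step 10: v2 <- min(min(2, 5), (v2 + v2)) 0xffff
step 11: v2 <- 7                      0xffff
step 12: eval ((1 - 1) == (tid + v3)) 0xffff
step 13: v2 <- (min(v2, v3) // -3)    0x0080
step 14: v3 <- max(tid, min(tid, -5)) 0xff7f
step 15: v2 <- tid                    0xff7f
step 16: v2 <- (v2 + 2)               0xffff
step 17: eval (v3 <= 6)               0xffff
step 18: v2 <- v2                     0x00ff
step 19: v2 <- (max(10, v2) % 3)      0x00ff
step 20: v3 <- (min(v3, v2) + (v2 * tid)) 0xff00

Answer: 21 steps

v2: 1,1,1,1,1,1,1,1,10,11,12,13,14,15,16,17
v3: 0,1,2,3,4,5,6,-7,88,108,130,154,180,208,238,270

steps = 21; useful = 295; efficiency = 295/336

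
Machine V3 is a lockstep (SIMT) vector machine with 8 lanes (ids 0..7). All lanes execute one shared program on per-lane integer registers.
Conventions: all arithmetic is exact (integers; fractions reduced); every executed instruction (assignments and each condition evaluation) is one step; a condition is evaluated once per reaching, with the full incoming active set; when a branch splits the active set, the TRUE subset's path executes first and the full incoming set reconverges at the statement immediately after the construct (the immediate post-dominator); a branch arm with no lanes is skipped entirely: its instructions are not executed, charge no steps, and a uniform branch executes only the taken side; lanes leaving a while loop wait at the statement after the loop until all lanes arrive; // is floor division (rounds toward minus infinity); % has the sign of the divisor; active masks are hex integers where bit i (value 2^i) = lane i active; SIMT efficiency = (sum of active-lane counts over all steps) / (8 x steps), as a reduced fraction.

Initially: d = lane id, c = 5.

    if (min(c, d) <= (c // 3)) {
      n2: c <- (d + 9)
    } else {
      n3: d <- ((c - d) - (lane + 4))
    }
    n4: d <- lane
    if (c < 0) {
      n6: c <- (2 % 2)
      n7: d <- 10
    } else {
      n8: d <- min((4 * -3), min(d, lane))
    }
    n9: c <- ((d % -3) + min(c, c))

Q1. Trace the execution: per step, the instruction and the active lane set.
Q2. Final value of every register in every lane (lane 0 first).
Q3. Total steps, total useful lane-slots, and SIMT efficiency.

step 0: eval (min(c, d) <= (c // 3)) 0xff
step 1: c <- (d + 9)                 0x03
step 2: d <- ((c - d) - (lane + 4))  0xfc
step 3: d <- lane                    0xff
step 4: eval (c < 0)                 0xff
step 5: d <- min((4 * -3), min(d, lane)) 0xff
step 6: c <- ((d % -3) + min(c, c))  0xff

Answer: 7 steps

d: -12,-12,-12,-12,-12,-12,-12,-12
c: 9,10,5,5,5,5,5,5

steps = 7; useful = 48; efficiency = 48/56 = 6/7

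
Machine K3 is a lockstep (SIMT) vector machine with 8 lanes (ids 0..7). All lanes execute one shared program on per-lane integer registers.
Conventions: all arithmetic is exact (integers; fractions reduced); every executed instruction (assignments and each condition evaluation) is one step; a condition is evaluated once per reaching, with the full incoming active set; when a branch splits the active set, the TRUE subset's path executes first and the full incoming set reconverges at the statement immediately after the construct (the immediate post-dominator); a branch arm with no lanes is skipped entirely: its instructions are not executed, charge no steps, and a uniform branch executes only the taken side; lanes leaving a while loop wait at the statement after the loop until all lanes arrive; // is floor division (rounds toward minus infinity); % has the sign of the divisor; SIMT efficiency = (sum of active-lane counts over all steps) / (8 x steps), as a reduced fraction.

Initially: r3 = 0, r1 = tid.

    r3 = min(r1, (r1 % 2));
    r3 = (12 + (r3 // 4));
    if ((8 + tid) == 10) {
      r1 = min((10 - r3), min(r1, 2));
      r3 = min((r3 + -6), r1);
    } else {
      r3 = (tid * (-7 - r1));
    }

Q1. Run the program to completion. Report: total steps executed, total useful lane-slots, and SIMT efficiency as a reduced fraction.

Answer: 6 steps, 33 useful, 11/16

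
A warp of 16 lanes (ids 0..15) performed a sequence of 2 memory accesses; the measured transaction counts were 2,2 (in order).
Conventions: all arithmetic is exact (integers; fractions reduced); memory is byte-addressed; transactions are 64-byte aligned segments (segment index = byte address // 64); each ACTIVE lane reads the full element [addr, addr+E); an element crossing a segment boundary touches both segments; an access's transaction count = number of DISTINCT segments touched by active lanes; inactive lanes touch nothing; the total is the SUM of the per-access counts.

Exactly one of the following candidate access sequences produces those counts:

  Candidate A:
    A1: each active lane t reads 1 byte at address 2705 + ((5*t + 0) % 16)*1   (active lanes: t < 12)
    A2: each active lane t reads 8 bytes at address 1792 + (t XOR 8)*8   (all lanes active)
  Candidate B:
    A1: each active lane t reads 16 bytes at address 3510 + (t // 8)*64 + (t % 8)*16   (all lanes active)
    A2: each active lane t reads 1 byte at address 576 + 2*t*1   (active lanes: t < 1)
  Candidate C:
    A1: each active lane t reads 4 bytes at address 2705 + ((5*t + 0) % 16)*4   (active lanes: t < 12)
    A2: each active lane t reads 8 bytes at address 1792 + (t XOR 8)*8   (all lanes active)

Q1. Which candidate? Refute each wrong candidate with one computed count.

A: A1 gives 1 transaction, not 2
B: A1 gives 4 transactions, not 2
C: all counts match (2,2)

Answer: C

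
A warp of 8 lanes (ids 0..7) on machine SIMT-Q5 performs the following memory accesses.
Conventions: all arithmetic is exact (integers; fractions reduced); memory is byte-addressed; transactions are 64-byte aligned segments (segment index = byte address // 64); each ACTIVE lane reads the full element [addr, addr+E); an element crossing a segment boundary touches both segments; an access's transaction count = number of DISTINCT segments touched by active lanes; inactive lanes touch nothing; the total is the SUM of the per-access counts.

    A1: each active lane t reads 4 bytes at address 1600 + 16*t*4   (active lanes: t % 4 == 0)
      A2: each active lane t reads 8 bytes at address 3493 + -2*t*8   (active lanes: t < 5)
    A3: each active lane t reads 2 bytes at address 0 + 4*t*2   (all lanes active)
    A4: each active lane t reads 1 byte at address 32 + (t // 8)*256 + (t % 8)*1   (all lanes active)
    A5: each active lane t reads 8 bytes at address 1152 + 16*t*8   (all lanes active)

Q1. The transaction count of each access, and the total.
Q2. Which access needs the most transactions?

A1: 2 transactions
A2: 2 transactions
A3: 1 transaction
A4: 1 transaction
A5: 8 transactions

Answer: 2,2,1,1,8; total 14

Answer: A5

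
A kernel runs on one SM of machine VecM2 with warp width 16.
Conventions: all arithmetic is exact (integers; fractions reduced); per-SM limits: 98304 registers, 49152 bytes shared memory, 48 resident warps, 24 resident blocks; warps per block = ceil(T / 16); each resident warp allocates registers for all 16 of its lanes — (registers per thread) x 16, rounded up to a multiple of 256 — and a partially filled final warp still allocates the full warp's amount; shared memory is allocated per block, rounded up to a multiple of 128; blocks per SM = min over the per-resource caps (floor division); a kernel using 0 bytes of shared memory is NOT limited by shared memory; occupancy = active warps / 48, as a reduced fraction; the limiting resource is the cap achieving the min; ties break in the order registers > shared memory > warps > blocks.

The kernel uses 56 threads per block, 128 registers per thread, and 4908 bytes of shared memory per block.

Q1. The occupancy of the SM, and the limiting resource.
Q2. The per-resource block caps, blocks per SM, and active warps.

Answer: occupancy 3/4, limited by shared memory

registers: 12 blocks
shared memory: 9 blocks
warps: 12 blocks
blocks: 24 blocks

Answer: 9 blocks, 36 active warps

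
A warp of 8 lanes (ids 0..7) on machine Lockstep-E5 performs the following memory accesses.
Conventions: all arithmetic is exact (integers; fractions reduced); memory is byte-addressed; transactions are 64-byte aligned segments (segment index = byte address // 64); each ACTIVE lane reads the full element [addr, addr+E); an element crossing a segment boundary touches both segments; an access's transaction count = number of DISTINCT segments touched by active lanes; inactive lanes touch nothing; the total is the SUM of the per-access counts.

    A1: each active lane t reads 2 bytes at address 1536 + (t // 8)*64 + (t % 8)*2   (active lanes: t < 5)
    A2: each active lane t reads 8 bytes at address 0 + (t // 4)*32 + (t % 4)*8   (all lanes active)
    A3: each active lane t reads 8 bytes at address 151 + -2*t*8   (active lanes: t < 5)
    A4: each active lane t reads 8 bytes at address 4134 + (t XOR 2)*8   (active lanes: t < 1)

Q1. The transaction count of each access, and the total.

A1: 1 transaction
A2: 1 transaction
A3: 2 transactions
A4: 1 transaction

Answer: 1,1,2,1; total 5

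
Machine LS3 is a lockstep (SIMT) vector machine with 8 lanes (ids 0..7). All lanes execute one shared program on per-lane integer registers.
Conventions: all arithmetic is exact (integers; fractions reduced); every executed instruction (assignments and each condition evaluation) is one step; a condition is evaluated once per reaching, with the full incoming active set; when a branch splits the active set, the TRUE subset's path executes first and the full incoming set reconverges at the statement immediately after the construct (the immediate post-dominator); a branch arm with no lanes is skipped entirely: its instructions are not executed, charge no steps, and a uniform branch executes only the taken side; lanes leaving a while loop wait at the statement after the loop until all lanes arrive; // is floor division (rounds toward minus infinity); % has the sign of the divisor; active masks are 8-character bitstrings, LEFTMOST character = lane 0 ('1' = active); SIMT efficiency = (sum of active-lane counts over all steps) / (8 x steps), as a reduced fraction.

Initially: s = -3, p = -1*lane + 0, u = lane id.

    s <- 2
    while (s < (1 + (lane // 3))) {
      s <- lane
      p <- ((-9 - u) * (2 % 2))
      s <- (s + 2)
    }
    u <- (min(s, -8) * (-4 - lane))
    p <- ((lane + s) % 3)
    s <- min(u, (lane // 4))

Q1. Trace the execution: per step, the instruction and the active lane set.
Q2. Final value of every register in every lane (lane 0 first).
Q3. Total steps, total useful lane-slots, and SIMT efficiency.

step 0: s <- 2                       11111111
step 1: eval (s < (1 + (lane // 3))) 11111111
step 2: s <- lane                    00000011
step 3: p <- ((-9 - u) * (2 % 2))    00000011
step 4: s <- (s + 2)                 00000011
step 5: eval (s < (1 + (lane // 3))) 00000011
step 6: u <- (min(s, -8) * (-4 - lane)) 11111111
step 7: p <- ((lane + s) % 3)        11111111
step 8: s <- min(u, (lane // 4))     11111111

Answer: 9 steps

s: 0,0,0,0,1,1,1,1
p: 2,0,1,2,0,1,2,1
u: 32,40,48,56,64,72,80,88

steps = 9; useful = 48; efficiency = 48/72 = 2/3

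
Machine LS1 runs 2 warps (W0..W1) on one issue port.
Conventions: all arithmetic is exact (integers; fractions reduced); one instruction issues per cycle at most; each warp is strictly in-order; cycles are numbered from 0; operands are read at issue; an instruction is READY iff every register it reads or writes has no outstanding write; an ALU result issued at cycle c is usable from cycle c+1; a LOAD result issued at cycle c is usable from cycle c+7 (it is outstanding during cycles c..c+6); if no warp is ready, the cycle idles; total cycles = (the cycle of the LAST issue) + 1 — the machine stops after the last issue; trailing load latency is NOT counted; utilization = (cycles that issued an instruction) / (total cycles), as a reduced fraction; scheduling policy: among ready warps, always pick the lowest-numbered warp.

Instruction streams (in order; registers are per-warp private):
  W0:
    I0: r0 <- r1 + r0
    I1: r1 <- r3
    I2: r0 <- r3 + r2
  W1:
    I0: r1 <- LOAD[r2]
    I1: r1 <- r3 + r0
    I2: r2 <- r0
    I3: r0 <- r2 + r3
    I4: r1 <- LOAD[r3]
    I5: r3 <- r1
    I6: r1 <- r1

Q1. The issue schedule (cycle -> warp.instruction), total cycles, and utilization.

cycle 0: W0.I0
cycle 1: W0.I1
cycle 2: W0.I2
cycle 3: W1.I0
cycle 4: idle
cycle 5: idle
cycle 6: idle
cycle 7: idle
cycle 8: idle
cycle 9: idle
cycle 10: W1.I1
cycle 11: W1.I2
cycle 12: W1.I3
cycle 13: W1.I4
cycle 14: idle
cycle 15: idle
cycle 16: idle
cycle 17: idle
cycle 18: idle
cycle 19: idle
cycle 20: W1.I5
cycle 21: W1.I6

Answer: 22 cycles, utilization 5/11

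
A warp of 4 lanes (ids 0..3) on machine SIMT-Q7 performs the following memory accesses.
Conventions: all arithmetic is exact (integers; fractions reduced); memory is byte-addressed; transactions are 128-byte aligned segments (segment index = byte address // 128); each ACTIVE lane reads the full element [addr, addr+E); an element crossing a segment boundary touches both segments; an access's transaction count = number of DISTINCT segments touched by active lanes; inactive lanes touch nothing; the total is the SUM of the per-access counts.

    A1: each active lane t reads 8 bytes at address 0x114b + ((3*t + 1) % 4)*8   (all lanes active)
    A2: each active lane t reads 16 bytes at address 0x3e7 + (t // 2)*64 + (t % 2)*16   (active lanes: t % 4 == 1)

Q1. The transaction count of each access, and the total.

A1: 1 transaction
A2: 2 transactions

Answer: 1,2; total 3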